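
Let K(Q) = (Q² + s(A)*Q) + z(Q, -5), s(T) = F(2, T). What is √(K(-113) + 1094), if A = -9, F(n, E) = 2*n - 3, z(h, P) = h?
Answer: √13637 ≈ 116.78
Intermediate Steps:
F(n, E) = -3 + 2*n
s(T) = 1 (s(T) = -3 + 2*2 = -3 + 4 = 1)
K(Q) = Q² + 2*Q (K(Q) = (Q² + 1*Q) + Q = (Q² + Q) + Q = (Q + Q²) + Q = Q² + 2*Q)
√(K(-113) + 1094) = √(-113*(2 - 113) + 1094) = √(-113*(-111) + 1094) = √(12543 + 1094) = √13637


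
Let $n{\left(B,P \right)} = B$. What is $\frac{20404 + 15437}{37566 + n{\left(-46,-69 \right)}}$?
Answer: $\frac{35841}{37520} \approx 0.95525$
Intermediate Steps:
$\frac{20404 + 15437}{37566 + n{\left(-46,-69 \right)}} = \frac{20404 + 15437}{37566 - 46} = \frac{35841}{37520}$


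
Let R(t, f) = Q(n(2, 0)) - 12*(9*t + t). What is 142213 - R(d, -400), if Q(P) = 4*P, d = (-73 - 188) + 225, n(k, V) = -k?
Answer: 137901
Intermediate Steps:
d = -36 (d = -261 + 225 = -36)
R(t, f) = -8 - 120*t (R(t, f) = 4*(-1*2) - 12*(9*t + t) = 4*(-2) - 120*t = -8 - 120*t)
142213 - R(d, -400) = 142213 - (-8 - 120*(-36)) = 142213 - (-8 + 4320) = 142213 - 1*4312 = 142213 - 4312 = 137901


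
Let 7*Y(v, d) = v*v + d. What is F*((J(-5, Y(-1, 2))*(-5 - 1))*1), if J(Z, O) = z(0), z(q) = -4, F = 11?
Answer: 264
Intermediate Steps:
Y(v, d) = d/7 + v²/7 (Y(v, d) = (v*v + d)/7 = (v² + d)/7 = (d + v²)/7 = d/7 + v²/7)
J(Z, O) = -4
F*((J(-5, Y(-1, 2))*(-5 - 1))*1) = 11*(-4*(-5 - 1)*1) = 11*(-4*(-6)*1) = 11*(24*1) = 11*24 = 264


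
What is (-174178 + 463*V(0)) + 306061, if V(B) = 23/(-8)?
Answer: 1044415/8 ≈ 1.3055e+5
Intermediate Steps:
V(B) = -23/8 (V(B) = 23*(-1/8) = -23/8)
(-174178 + 463*V(0)) + 306061 = (-174178 + 463*(-23/8)) + 306061 = (-174178 - 10649/8) + 306061 = -1404073/8 + 306061 = 1044415/8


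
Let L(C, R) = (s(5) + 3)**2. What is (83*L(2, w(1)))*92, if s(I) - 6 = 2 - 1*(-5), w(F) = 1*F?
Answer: 1954816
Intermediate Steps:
w(F) = F
s(I) = 13 (s(I) = 6 + (2 - 1*(-5)) = 6 + (2 + 5) = 6 + 7 = 13)
L(C, R) = 256 (L(C, R) = (13 + 3)**2 = 16**2 = 256)
(83*L(2, w(1)))*92 = (83*256)*92 = 21248*92 = 1954816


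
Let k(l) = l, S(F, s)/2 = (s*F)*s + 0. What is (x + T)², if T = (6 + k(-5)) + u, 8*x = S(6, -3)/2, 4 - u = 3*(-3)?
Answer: 6889/16 ≈ 430.56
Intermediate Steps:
u = 13 (u = 4 - 3*(-3) = 4 - 1*(-9) = 4 + 9 = 13)
S(F, s) = 2*F*s² (S(F, s) = 2*((s*F)*s + 0) = 2*((F*s)*s + 0) = 2*(F*s² + 0) = 2*(F*s²) = 2*F*s²)
x = 27/4 (x = ((2*6*(-3)²)/2)/8 = ((2*6*9)*(½))/8 = (108*(½))/8 = (⅛)*54 = 27/4 ≈ 6.7500)
T = 14 (T = (6 - 5) + 13 = 1 + 13 = 14)
(x + T)² = (27/4 + 14)² = (83/4)² = 6889/16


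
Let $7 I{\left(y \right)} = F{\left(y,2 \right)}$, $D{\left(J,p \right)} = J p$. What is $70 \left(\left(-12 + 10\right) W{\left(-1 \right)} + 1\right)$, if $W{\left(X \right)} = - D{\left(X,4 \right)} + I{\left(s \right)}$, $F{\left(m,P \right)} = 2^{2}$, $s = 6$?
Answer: $-570$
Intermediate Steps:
$F{\left(m,P \right)} = 4$
$I{\left(y \right)} = \frac{4}{7}$ ($I{\left(y \right)} = \frac{1}{7} \cdot 4 = \frac{4}{7}$)
$W{\left(X \right)} = \frac{4}{7} - 4 X$ ($W{\left(X \right)} = - X 4 + \frac{4}{7} = - 4 X + \frac{4}{7} = \frac{4}{7} - 4 X$)
$70 \left(\left(-12 + 10\right) W{\left(-1 \right)} + 1\right) = 70 \left(\left(-12 + 10\right) \left(\frac{4}{7} - -4\right) + 1\right) = 70 \left(- 2 \left(\frac{4}{7} + 4\right) + 1\right) = 70 \left(\left(-2\right) \frac{32}{7} + 1\right) = 70 \left(- \frac{64}{7} + 1\right) = 70 \left(- \frac{57}{7}\right) = -570$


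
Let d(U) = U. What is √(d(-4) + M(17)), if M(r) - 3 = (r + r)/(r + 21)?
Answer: I*√38/19 ≈ 0.32444*I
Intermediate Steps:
M(r) = 3 + 2*r/(21 + r) (M(r) = 3 + (r + r)/(r + 21) = 3 + (2*r)/(21 + r) = 3 + 2*r/(21 + r))
√(d(-4) + M(17)) = √(-4 + (63 + 5*17)/(21 + 17)) = √(-4 + (63 + 85)/38) = √(-4 + (1/38)*148) = √(-4 + 74/19) = √(-2/19) = I*√38/19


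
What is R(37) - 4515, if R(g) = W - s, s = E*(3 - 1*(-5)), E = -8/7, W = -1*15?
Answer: -31646/7 ≈ -4520.9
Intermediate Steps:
W = -15
E = -8/7 (E = -8*⅐ = -8/7 ≈ -1.1429)
s = -64/7 (s = -8*(3 - 1*(-5))/7 = -8*(3 + 5)/7 = -8/7*8 = -64/7 ≈ -9.1429)
R(g) = -41/7 (R(g) = -15 - 1*(-64/7) = -15 + 64/7 = -41/7)
R(37) - 4515 = -41/7 - 4515 = -31646/7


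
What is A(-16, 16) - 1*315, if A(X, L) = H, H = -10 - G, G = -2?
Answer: -323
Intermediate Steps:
H = -8 (H = -10 - 1*(-2) = -10 + 2 = -8)
A(X, L) = -8
A(-16, 16) - 1*315 = -8 - 1*315 = -8 - 315 = -323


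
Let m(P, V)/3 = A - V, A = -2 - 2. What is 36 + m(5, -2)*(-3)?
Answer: 54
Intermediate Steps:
A = -4
m(P, V) = -12 - 3*V (m(P, V) = 3*(-4 - V) = -12 - 3*V)
36 + m(5, -2)*(-3) = 36 + (-12 - 3*(-2))*(-3) = 36 + (-12 + 6)*(-3) = 36 - 6*(-3) = 36 + 18 = 54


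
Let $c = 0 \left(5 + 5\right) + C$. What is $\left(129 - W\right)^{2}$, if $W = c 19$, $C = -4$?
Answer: $42025$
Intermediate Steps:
$c = -4$ ($c = 0 \left(5 + 5\right) - 4 = 0 \cdot 10 - 4 = 0 - 4 = -4$)
$W = -76$ ($W = \left(-4\right) 19 = -76$)
$\left(129 - W\right)^{2} = \left(129 - -76\right)^{2} = \left(129 + 76\right)^{2} = 205^{2} = 42025$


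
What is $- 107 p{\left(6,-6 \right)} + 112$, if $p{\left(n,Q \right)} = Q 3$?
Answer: $2038$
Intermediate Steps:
$p{\left(n,Q \right)} = 3 Q$
$- 107 p{\left(6,-6 \right)} + 112 = - 107 \cdot 3 \left(-6\right) + 112 = \left(-107\right) \left(-18\right) + 112 = 1926 + 112 = 2038$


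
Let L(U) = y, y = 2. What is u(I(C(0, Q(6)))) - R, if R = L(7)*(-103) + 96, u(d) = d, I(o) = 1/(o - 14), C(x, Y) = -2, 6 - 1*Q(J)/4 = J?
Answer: 1759/16 ≈ 109.94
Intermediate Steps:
Q(J) = 24 - 4*J
I(o) = 1/(-14 + o)
L(U) = 2
R = -110 (R = 2*(-103) + 96 = -206 + 96 = -110)
u(I(C(0, Q(6)))) - R = 1/(-14 - 2) - 1*(-110) = 1/(-16) + 110 = -1/16 + 110 = 1759/16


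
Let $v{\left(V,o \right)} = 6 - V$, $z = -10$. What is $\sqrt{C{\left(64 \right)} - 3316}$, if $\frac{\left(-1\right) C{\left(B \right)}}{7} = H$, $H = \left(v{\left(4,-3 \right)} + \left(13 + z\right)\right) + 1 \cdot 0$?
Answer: $i \sqrt{3351} \approx 57.888 i$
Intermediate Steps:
$H = 5$ ($H = \left(\left(6 - 4\right) + \left(13 - 10\right)\right) + 1 \cdot 0 = \left(\left(6 - 4\right) + 3\right) + 0 = \left(2 + 3\right) + 0 = 5 + 0 = 5$)
$C{\left(B \right)} = -35$ ($C{\left(B \right)} = \left(-7\right) 5 = -35$)
$\sqrt{C{\left(64 \right)} - 3316} = \sqrt{-35 - 3316} = \sqrt{-3351} = i \sqrt{3351}$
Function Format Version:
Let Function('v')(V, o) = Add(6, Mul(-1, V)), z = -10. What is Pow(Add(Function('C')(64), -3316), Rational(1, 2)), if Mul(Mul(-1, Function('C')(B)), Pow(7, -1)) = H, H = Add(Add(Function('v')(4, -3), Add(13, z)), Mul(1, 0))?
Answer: Mul(I, Pow(3351, Rational(1, 2))) ≈ Mul(57.888, I)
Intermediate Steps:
H = 5 (H = Add(Add(Add(6, Mul(-1, 4)), Add(13, -10)), Mul(1, 0)) = Add(Add(Add(6, -4), 3), 0) = Add(Add(2, 3), 0) = Add(5, 0) = 5)
Function('C')(B) = -35 (Function('C')(B) = Mul(-7, 5) = -35)
Pow(Add(Function('C')(64), -3316), Rational(1, 2)) = Pow(Add(-35, -3316), Rational(1, 2)) = Pow(-3351, Rational(1, 2)) = Mul(I, Pow(3351, Rational(1, 2)))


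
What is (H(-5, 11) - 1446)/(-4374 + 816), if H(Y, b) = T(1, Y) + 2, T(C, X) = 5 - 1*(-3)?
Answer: 718/1779 ≈ 0.40360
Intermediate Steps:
T(C, X) = 8 (T(C, X) = 5 + 3 = 8)
H(Y, b) = 10 (H(Y, b) = 8 + 2 = 10)
(H(-5, 11) - 1446)/(-4374 + 816) = (10 - 1446)/(-4374 + 816) = -1436/(-3558) = -1436*(-1/3558) = 718/1779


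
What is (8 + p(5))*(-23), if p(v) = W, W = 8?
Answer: -368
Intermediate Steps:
p(v) = 8
(8 + p(5))*(-23) = (8 + 8)*(-23) = 16*(-23) = -368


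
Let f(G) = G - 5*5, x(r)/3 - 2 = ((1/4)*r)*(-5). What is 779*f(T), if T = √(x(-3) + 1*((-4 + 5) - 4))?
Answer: -19475 + 779*√57/2 ≈ -16534.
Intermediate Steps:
x(r) = 6 - 15*r/4 (x(r) = 6 + 3*(((1/4)*r)*(-5)) = 6 + 3*(((1*(¼))*r)*(-5)) = 6 + 3*((r/4)*(-5)) = 6 + 3*(-5*r/4) = 6 - 15*r/4)
T = √57/2 (T = √((6 - 15/4*(-3)) + 1*((-4 + 5) - 4)) = √((6 + 45/4) + 1*(1 - 4)) = √(69/4 + 1*(-3)) = √(69/4 - 3) = √(57/4) = √57/2 ≈ 3.7749)
f(G) = -25 + G (f(G) = G - 25 = -25 + G)
779*f(T) = 779*(-25 + √57/2) = -19475 + 779*√57/2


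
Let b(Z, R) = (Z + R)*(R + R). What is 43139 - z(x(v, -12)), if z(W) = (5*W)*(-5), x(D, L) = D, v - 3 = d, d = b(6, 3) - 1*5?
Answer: 44439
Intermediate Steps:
b(Z, R) = 2*R*(R + Z) (b(Z, R) = (R + Z)*(2*R) = 2*R*(R + Z))
d = 49 (d = 2*3*(3 + 6) - 1*5 = 2*3*9 - 5 = 54 - 5 = 49)
v = 52 (v = 3 + 49 = 52)
z(W) = -25*W
43139 - z(x(v, -12)) = 43139 - (-25)*52 = 43139 - 1*(-1300) = 43139 + 1300 = 44439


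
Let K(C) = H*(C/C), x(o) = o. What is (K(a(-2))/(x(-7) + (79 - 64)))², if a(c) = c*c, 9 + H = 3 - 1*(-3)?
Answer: 9/64 ≈ 0.14063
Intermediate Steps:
H = -3 (H = -9 + (3 - 1*(-3)) = -9 + (3 + 3) = -9 + 6 = -3)
a(c) = c²
K(C) = -3 (K(C) = -3*C/C = -3*1 = -3)
(K(a(-2))/(x(-7) + (79 - 64)))² = (-3/(-7 + (79 - 64)))² = (-3/(-7 + 15))² = (-3/8)² = 9/64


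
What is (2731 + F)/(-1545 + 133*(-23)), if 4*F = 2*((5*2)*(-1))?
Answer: -1363/2302 ≈ -0.59209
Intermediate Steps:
F = -5 (F = (2*((5*2)*(-1)))/4 = (2*(10*(-1)))/4 = (2*(-10))/4 = (¼)*(-20) = -5)
(2731 + F)/(-1545 + 133*(-23)) = (2731 - 5)/(-1545 + 133*(-23)) = 2726/(-1545 - 3059) = 2726/(-4604) = 2726*(-1/4604) = -1363/2302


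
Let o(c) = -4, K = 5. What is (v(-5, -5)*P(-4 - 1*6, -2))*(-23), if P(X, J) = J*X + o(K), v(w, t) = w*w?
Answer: -9200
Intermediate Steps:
v(w, t) = w²
P(X, J) = -4 + J*X (P(X, J) = J*X - 4 = -4 + J*X)
(v(-5, -5)*P(-4 - 1*6, -2))*(-23) = ((-5)²*(-4 - 2*(-4 - 1*6)))*(-23) = (25*(-4 - 2*(-4 - 6)))*(-23) = (25*(-4 - 2*(-10)))*(-23) = (25*(-4 + 20))*(-23) = (25*16)*(-23) = 400*(-23) = -9200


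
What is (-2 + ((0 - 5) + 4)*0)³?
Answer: -8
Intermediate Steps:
(-2 + ((0 - 5) + 4)*0)³ = (-2 + (-5 + 4)*0)³ = (-2 - 1*0)³ = (-2 + 0)³ = (-2)³ = -8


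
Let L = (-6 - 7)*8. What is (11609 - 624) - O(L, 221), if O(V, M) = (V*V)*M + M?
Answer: -2379572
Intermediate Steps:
L = -104 (L = -13*8 = -104)
O(V, M) = M + M*V² (O(V, M) = V²*M + M = M*V² + M = M + M*V²)
(11609 - 624) - O(L, 221) = (11609 - 624) - 221*(1 + (-104)²) = 10985 - 221*(1 + 10816) = 10985 - 221*10817 = 10985 - 1*2390557 = 10985 - 2390557 = -2379572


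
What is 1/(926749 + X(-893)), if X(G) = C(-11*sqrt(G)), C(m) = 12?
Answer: 1/926761 ≈ 1.0790e-6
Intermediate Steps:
X(G) = 12
1/(926749 + X(-893)) = 1/(926749 + 12) = 1/926761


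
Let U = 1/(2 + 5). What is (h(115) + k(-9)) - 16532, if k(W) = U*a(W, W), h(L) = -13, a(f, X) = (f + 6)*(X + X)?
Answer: -115761/7 ≈ -16537.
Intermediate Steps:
a(f, X) = 2*X*(6 + f) (a(f, X) = (6 + f)*(2*X) = 2*X*(6 + f))
U = ⅐ (U = 1/7 = ⅐ ≈ 0.14286)
k(W) = 2*W*(6 + W)/7 (k(W) = (2*W*(6 + W))/7 = 2*W*(6 + W)/7)
(h(115) + k(-9)) - 16532 = (-13 + (2/7)*(-9)*(6 - 9)) - 16532 = (-13 + (2/7)*(-9)*(-3)) - 16532 = (-13 + 54/7) - 16532 = -37/7 - 16532 = -115761/7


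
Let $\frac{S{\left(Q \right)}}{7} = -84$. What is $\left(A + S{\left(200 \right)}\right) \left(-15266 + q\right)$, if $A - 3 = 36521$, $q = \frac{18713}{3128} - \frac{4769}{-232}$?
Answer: $- \frac{6209749945712}{11339} \approx -5.4765 \cdot 10^{8}$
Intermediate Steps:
$S{\left(Q \right)} = -588$ ($S{\left(Q \right)} = 7 \left(-84\right) = -588$)
$q = \frac{601839}{22678}$ ($q = 18713 \cdot \frac{1}{3128} - - \frac{4769}{232} = \frac{18713}{3128} + \frac{4769}{232} = \frac{601839}{22678} \approx 26.538$)
$A = 36524$ ($A = 3 + 36521 = 36524$)
$\left(A + S{\left(200 \right)}\right) \left(-15266 + q\right) = \left(36524 - 588\right) \left(-15266 + \frac{601839}{22678}\right) = 35936 \left(- \frac{345600509}{22678}\right) = - \frac{6209749945712}{11339}$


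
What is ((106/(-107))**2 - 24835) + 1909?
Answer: -262468538/11449 ≈ -22925.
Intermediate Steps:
((106/(-107))**2 - 24835) + 1909 = ((106*(-1/107))**2 - 24835) + 1909 = ((-106/107)**2 - 24835) + 1909 = (11236/11449 - 24835) + 1909 = -284324679/11449 + 1909 = -262468538/11449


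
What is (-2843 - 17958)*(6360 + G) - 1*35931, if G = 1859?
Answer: -170999350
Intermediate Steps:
(-2843 - 17958)*(6360 + G) - 1*35931 = (-2843 - 17958)*(6360 + 1859) - 1*35931 = -20801*8219 - 35931 = -170963419 - 35931 = -170999350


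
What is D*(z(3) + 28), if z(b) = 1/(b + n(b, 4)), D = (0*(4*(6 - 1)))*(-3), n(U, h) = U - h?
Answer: 0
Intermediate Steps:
D = 0 (D = (0*(4*5))*(-3) = (0*20)*(-3) = 0*(-3) = 0)
z(b) = 1/(-4 + 2*b) (z(b) = 1/(b + (b - 1*4)) = 1/(b + (b - 4)) = 1/(b + (-4 + b)) = 1/(-4 + 2*b))
D*(z(3) + 28) = 0*(1/(2*(-2 + 3)) + 28) = 0*((1/2)/1 + 28) = 0*((1/2)*1 + 28) = 0*(1/2 + 28) = 0*(57/2) = 0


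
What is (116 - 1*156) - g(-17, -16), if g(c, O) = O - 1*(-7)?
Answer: -31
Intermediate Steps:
g(c, O) = 7 + O (g(c, O) = O + 7 = 7 + O)
(116 - 1*156) - g(-17, -16) = (116 - 1*156) - (7 - 16) = (116 - 156) - 1*(-9) = -40 + 9 = -31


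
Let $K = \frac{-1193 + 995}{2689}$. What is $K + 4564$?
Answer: $\frac{12272398}{2689} \approx 4563.9$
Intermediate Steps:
$K = - \frac{198}{2689}$ ($K = \left(-198\right) \frac{1}{2689} = - \frac{198}{2689} \approx -0.073633$)
$K + 4564 = - \frac{198}{2689} + 4564 = \frac{12272398}{2689}$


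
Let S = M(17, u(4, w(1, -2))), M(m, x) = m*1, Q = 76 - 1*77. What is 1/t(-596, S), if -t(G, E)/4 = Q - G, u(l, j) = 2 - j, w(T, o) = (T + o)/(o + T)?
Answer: -1/2380 ≈ -0.00042017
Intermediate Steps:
w(T, o) = 1 (w(T, o) = (T + o)/(T + o) = 1)
Q = -1 (Q = 76 - 77 = -1)
M(m, x) = m
S = 17
t(G, E) = 4 + 4*G (t(G, E) = -4*(-1 - G) = 4 + 4*G)
1/t(-596, S) = 1/(4 + 4*(-596)) = 1/(4 - 2384) = 1/(-2380) = -1/2380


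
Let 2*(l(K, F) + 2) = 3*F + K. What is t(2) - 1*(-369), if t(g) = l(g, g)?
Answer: 371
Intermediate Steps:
l(K, F) = -2 + K/2 + 3*F/2 (l(K, F) = -2 + (3*F + K)/2 = -2 + (K + 3*F)/2 = -2 + (K/2 + 3*F/2) = -2 + K/2 + 3*F/2)
t(g) = -2 + 2*g (t(g) = -2 + g/2 + 3*g/2 = -2 + 2*g)
t(2) - 1*(-369) = (-2 + 2*2) - 1*(-369) = (-2 + 4) + 369 = 2 + 369 = 371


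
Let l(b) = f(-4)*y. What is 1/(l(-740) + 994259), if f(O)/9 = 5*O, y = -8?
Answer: 1/995699 ≈ 1.0043e-6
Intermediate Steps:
f(O) = 45*O (f(O) = 9*(5*O) = 45*O)
l(b) = 1440 (l(b) = (45*(-4))*(-8) = -180*(-8) = 1440)
1/(l(-740) + 994259) = 1/(1440 + 994259) = 1/995699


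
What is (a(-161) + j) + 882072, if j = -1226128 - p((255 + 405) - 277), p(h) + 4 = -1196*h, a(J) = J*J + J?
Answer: 139776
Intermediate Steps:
a(J) = J + J**2 (a(J) = J**2 + J = J + J**2)
p(h) = -4 - 1196*h
j = -768056 (j = -1226128 - (-4 - 1196*((255 + 405) - 277)) = -1226128 - (-4 - 1196*(660 - 277)) = -1226128 - (-4 - 1196*383) = -1226128 - (-4 - 458068) = -1226128 - 1*(-458072) = -1226128 + 458072 = -768056)
(a(-161) + j) + 882072 = (-161*(1 - 161) - 768056) + 882072 = (-161*(-160) - 768056) + 882072 = (25760 - 768056) + 882072 = -742296 + 882072 = 139776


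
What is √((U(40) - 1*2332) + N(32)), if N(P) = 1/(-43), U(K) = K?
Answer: I*√4237951/43 ≈ 47.875*I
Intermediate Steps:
N(P) = -1/43
√((U(40) - 1*2332) + N(32)) = √((40 - 1*2332) - 1/43) = √((40 - 2332) - 1/43) = √(-2292 - 1/43) = √(-98557/43) = I*√4237951/43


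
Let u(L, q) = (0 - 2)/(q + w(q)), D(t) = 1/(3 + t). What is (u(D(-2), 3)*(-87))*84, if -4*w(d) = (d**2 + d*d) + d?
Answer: -6496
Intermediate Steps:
w(d) = -d**2/2 - d/4 (w(d) = -((d**2 + d*d) + d)/4 = -((d**2 + d**2) + d)/4 = -(2*d**2 + d)/4 = -(d + 2*d**2)/4 = -d**2/2 - d/4)
u(L, q) = -2/(q - q*(1 + 2*q)/4) (u(L, q) = (0 - 2)/(q - q*(1 + 2*q)/4) = -2/(q - q*(1 + 2*q)/4))
(u(D(-2), 3)*(-87))*84 = ((8/(3*(-3 + 2*3)))*(-87))*84 = ((8*(1/3)/(-3 + 6))*(-87))*84 = ((8*(1/3)/3)*(-87))*84 = ((8*(1/3)*(1/3))*(-87))*84 = ((8/9)*(-87))*84 = -232/3*84 = -6496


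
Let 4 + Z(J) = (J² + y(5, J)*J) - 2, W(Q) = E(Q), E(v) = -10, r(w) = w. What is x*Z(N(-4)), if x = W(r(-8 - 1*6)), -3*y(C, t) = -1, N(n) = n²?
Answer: -7660/3 ≈ -2553.3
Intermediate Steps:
W(Q) = -10
y(C, t) = ⅓ (y(C, t) = -⅓*(-1) = ⅓)
Z(J) = -6 + J² + J/3 (Z(J) = -4 + ((J² + J/3) - 2) = -4 + (-2 + J² + J/3) = -6 + J² + J/3)
x = -10
x*Z(N(-4)) = -10*(-6 + ((-4)²)² + (⅓)*(-4)²) = -10*(-6 + 16² + (⅓)*16) = -10*(-6 + 256 + 16/3) = -10*766/3 = -7660/3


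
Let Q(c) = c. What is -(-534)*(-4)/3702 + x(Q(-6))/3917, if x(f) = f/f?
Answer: -1393835/2416789 ≈ -0.57673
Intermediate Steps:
x(f) = 1
-(-534)*(-4)/3702 + x(Q(-6))/3917 = -(-534)*(-4)/3702 + 1/3917 = -534*4*(1/3702) + 1*(1/3917) = -2136*1/3702 + 1/3917 = -356/617 + 1/3917 = -1393835/2416789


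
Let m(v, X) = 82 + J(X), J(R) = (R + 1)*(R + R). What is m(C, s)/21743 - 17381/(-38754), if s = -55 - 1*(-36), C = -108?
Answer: 407600647/842628222 ≈ 0.48373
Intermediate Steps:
J(R) = 2*R*(1 + R) (J(R) = (1 + R)*(2*R) = 2*R*(1 + R))
s = -19 (s = -55 + 36 = -19)
m(v, X) = 82 + 2*X*(1 + X)
m(C, s)/21743 - 17381/(-38754) = (82 + 2*(-19)*(1 - 19))/21743 - 17381/(-38754) = (82 + 2*(-19)*(-18))*(1/21743) - 17381*(-1/38754) = (82 + 684)*(1/21743) + 17381/38754 = 766*(1/21743) + 17381/38754 = 766/21743 + 17381/38754 = 407600647/842628222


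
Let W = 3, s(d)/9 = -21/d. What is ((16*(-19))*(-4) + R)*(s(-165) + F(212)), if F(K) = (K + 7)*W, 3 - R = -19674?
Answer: 756284814/55 ≈ 1.3751e+7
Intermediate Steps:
s(d) = -189/d (s(d) = 9*(-21/d) = -189/d)
R = 19677 (R = 3 - 1*(-19674) = 3 + 19674 = 19677)
F(K) = 21 + 3*K (F(K) = (K + 7)*3 = (7 + K)*3 = 21 + 3*K)
((16*(-19))*(-4) + R)*(s(-165) + F(212)) = ((16*(-19))*(-4) + 19677)*(-189/(-165) + (21 + 3*212)) = (-304*(-4) + 19677)*(-189*(-1/165) + (21 + 636)) = (1216 + 19677)*(63/55 + 657) = 20893*(36198/55) = 756284814/55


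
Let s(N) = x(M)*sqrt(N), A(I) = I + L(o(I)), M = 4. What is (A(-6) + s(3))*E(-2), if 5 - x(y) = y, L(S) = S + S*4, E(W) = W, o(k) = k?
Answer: 72 - 2*sqrt(3) ≈ 68.536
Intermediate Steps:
L(S) = 5*S (L(S) = S + 4*S = 5*S)
x(y) = 5 - y
A(I) = 6*I (A(I) = I + 5*I = 6*I)
s(N) = sqrt(N) (s(N) = (5 - 1*4)*sqrt(N) = (5 - 4)*sqrt(N) = 1*sqrt(N) = sqrt(N))
(A(-6) + s(3))*E(-2) = (6*(-6) + sqrt(3))*(-2) = (-36 + sqrt(3))*(-2) = 72 - 2*sqrt(3)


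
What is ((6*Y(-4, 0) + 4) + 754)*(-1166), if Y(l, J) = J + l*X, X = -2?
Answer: -939796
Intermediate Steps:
Y(l, J) = J - 2*l (Y(l, J) = J + l*(-2) = J - 2*l)
((6*Y(-4, 0) + 4) + 754)*(-1166) = ((6*(0 - 2*(-4)) + 4) + 754)*(-1166) = ((6*(0 + 8) + 4) + 754)*(-1166) = ((6*8 + 4) + 754)*(-1166) = ((48 + 4) + 754)*(-1166) = (52 + 754)*(-1166) = 806*(-1166) = -939796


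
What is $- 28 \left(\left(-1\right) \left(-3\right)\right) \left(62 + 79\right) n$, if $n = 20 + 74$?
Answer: $-1113336$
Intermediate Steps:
$n = 94$
$- 28 \left(\left(-1\right) \left(-3\right)\right) \left(62 + 79\right) n = - 28 \left(\left(-1\right) \left(-3\right)\right) \left(62 + 79\right) 94 = \left(-28\right) 3 \cdot 141 \cdot 94 = \left(-84\right) 141 \cdot 94 = \left(-11844\right) 94 = -1113336$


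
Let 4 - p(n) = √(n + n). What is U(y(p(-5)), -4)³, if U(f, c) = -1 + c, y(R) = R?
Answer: -125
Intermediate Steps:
p(n) = 4 - √2*√n (p(n) = 4 - √(n + n) = 4 - √(2*n) = 4 - √2*√n)
U(y(p(-5)), -4)³ = (-1 - 4)³ = (-5)³ = -125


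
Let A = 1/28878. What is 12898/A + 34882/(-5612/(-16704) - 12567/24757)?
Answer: 6606114804865500/17745721 ≈ 3.7226e+8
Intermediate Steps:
A = 1/28878 ≈ 3.4628e-5
12898/A + 34882/(-5612/(-16704) - 12567/24757) = 12898/(1/28878) + 34882/(-5612/(-16704) - 12567/24757) = 12898*28878 + 34882/(-5612*(-1/16704) - 12567*1/24757) = 372468444 + 34882/(1403/4176 - 12567/24757) = 372468444 + 34882/(-17745721/103385232) = 372468444 + 34882*(-103385232/17745721) = 372468444 - 3606283662624/17745721 = 6606114804865500/17745721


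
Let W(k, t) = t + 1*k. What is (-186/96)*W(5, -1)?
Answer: -31/4 ≈ -7.7500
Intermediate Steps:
W(k, t) = k + t (W(k, t) = t + k = k + t)
(-186/96)*W(5, -1) = (-186/96)*(5 - 1) = -186*1/96*4 = -31/16*4 = -31/4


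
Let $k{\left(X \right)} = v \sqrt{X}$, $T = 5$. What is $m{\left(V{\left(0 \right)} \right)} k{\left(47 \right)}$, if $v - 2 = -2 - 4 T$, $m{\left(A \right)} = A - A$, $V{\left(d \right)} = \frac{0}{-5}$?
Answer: $0$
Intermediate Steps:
$V{\left(d \right)} = 0$ ($V{\left(d \right)} = 0 \left(- \frac{1}{5}\right) = 0$)
$m{\left(A \right)} = 0$
$v = -20$ ($v = 2 - 22 = -20$)
$k{\left(X \right)} = - 20 \sqrt{X}$
$m{\left(V{\left(0 \right)} \right)} k{\left(47 \right)} = 0 \left(- 20 \sqrt{47}\right) = 0$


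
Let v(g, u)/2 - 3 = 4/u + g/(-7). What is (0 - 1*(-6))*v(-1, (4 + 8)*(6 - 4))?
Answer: 278/7 ≈ 39.714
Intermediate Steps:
v(g, u) = 6 + 8/u - 2*g/7 (v(g, u) = 6 + 2*(4/u + g/(-7)) = 6 + 2*(4/u + g*(-1/7)) = 6 + 2*(4/u - g/7) = 6 + (8/u - 2*g/7) = 6 + 8/u - 2*g/7)
(0 - 1*(-6))*v(-1, (4 + 8)*(6 - 4)) = (0 - 1*(-6))*(6 + 8/(((4 + 8)*(6 - 4))) - 2/7*(-1)) = (0 + 6)*(6 + 8/((12*2)) + 2/7) = 6*(6 + 8/24 + 2/7) = 6*(6 + 8*(1/24) + 2/7) = 6*(6 + 1/3 + 2/7) = 6*(139/21) = 278/7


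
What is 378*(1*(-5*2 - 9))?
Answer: -7182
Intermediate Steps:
378*(1*(-5*2 - 9)) = 378*(1*(-10 - 9)) = 378*(1*(-19)) = 378*(-19) = -7182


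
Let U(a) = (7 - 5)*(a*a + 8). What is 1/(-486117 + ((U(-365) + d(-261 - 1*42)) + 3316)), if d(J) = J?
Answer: -1/216638 ≈ -4.6160e-6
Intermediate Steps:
U(a) = 16 + 2*a² (U(a) = 2*(a² + 8) = 2*(8 + a²) = 16 + 2*a²)
1/(-486117 + ((U(-365) + d(-261 - 1*42)) + 3316)) = 1/(-486117 + (((16 + 2*(-365)²) + (-261 - 1*42)) + 3316)) = 1/(-486117 + (((16 + 2*133225) + (-261 - 42)) + 3316)) = 1/(-486117 + (((16 + 266450) - 303) + 3316)) = 1/(-486117 + ((266466 - 303) + 3316)) = 1/(-486117 + (266163 + 3316)) = 1/(-486117 + 269479) = 1/(-216638) = -1/216638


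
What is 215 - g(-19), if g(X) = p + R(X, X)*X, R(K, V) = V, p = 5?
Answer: -151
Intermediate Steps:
g(X) = 5 + X² (g(X) = 5 + X*X = 5 + X²)
215 - g(-19) = 215 - (5 + (-19)²) = 215 - (5 + 361) = 215 - 1*366 = 215 - 366 = -151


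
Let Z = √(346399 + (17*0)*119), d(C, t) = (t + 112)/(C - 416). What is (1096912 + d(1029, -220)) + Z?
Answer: 672406948/613 + √346399 ≈ 1.0975e+6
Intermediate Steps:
d(C, t) = (112 + t)/(-416 + C)
Z = √346399 (Z = √(346399 + 0*119) = √(346399 + 0) = √346399 ≈ 588.56)
(1096912 + d(1029, -220)) + Z = (1096912 + (112 - 220)/(-416 + 1029)) + √346399 = (1096912 - 108/613) + √346399 = 672406948/613 + √346399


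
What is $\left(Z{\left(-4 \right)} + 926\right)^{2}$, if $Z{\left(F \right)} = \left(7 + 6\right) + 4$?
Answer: $889249$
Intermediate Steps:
$Z{\left(F \right)} = 17$ ($Z{\left(F \right)} = 13 + 4 = 17$)
$\left(Z{\left(-4 \right)} + 926\right)^{2} = \left(17 + 926\right)^{2} = 943^{2} = 889249$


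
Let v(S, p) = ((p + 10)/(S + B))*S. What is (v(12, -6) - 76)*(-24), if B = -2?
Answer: 8544/5 ≈ 1708.8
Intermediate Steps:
v(S, p) = S*(10 + p)/(-2 + S) (v(S, p) = ((p + 10)/(S - 2))*S = ((10 + p)/(-2 + S))*S = S*(10 + p)/(-2 + S))
(v(12, -6) - 76)*(-24) = (12*(10 - 6)/(-2 + 12) - 76)*(-24) = (12*4/10 - 76)*(-24) = (12*(⅒)*4 - 76)*(-24) = (24/5 - 76)*(-24) = -356/5*(-24) = 8544/5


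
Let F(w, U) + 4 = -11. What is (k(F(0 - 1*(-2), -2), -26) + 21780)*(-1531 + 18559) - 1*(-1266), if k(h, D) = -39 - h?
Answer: 370462434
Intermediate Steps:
F(w, U) = -15 (F(w, U) = -4 - 11 = -15)
(k(F(0 - 1*(-2), -2), -26) + 21780)*(-1531 + 18559) - 1*(-1266) = ((-39 - 1*(-15)) + 21780)*(-1531 + 18559) - 1*(-1266) = ((-39 + 15) + 21780)*17028 + 1266 = (-24 + 21780)*17028 + 1266 = 21756*17028 + 1266 = 370461168 + 1266 = 370462434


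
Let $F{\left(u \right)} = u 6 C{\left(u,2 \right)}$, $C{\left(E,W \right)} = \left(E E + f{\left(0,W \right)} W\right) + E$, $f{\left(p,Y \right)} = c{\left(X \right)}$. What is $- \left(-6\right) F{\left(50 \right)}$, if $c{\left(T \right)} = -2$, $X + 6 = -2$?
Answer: $4582800$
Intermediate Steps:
$X = -8$ ($X = -6 - 2 = -8$)
$f{\left(p,Y \right)} = -2$
$C{\left(E,W \right)} = E + E^{2} - 2 W$ ($C{\left(E,W \right)} = \left(E E - 2 W\right) + E = \left(E^{2} - 2 W\right) + E = E + E^{2} - 2 W$)
$F{\left(u \right)} = 6 u \left(-4 + u + u^{2}\right)$ ($F{\left(u \right)} = u 6 \left(u + u^{2} - 4\right) = 6 u \left(u + u^{2} - 4\right) = 6 u \left(-4 + u + u^{2}\right)$)
$- \left(-6\right) F{\left(50 \right)} = - \left(-6\right) 6 \cdot 50 \left(-4 + 50 + 50^{2}\right) = - \left(-6\right) 6 \cdot 50 \left(-4 + 50 + 2500\right) = - \left(-6\right) 6 \cdot 50 \cdot 2546 = - \left(-6\right) 763800 = \left(-1\right) \left(-4582800\right) = 4582800$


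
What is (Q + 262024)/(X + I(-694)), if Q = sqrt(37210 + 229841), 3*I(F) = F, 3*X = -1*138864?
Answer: -393036/69779 - 3*sqrt(267051)/139558 ≈ -5.6437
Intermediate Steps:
X = -46288 (X = (-1*138864)/3 = (1/3)*(-138864) = -46288)
I(F) = F/3
Q = sqrt(267051) ≈ 516.77
(Q + 262024)/(X + I(-694)) = (sqrt(267051) + 262024)/(-46288 + (1/3)*(-694)) = (262024 + sqrt(267051))/(-46288 - 694/3) = (262024 + sqrt(267051))/(-139558/3) = (262024 + sqrt(267051))*(-3/139558) = -393036/69779 - 3*sqrt(267051)/139558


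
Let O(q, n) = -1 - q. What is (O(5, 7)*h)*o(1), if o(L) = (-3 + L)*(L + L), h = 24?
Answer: 576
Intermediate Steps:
o(L) = 2*L*(-3 + L) (o(L) = (-3 + L)*(2*L) = 2*L*(-3 + L))
(O(5, 7)*h)*o(1) = ((-1 - 1*5)*24)*(2*1*(-3 + 1)) = ((-1 - 5)*24)*(2*1*(-2)) = -6*24*(-4) = -144*(-4) = 576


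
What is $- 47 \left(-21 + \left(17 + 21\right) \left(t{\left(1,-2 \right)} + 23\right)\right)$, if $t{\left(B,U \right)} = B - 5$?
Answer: $-32947$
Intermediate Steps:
$t{\left(B,U \right)} = -5 + B$
$- 47 \left(-21 + \left(17 + 21\right) \left(t{\left(1,-2 \right)} + 23\right)\right) = - 47 \left(-21 + \left(17 + 21\right) \left(\left(-5 + 1\right) + 23\right)\right) = - 47 \left(-21 + 38 \left(-4 + 23\right)\right) = - 47 \left(-21 + 38 \cdot 19\right) = - 47 \left(-21 + 722\right) = \left(-47\right) 701 = -32947$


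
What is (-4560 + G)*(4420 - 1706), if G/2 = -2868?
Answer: -27943344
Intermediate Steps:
G = -5736 (G = 2*(-2868) = -5736)
(-4560 + G)*(4420 - 1706) = (-4560 - 5736)*(4420 - 1706) = -10296*2714 = -27943344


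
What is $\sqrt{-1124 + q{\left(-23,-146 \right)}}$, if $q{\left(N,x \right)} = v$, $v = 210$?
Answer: $i \sqrt{914} \approx 30.232 i$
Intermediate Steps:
$q{\left(N,x \right)} = 210$
$\sqrt{-1124 + q{\left(-23,-146 \right)}} = \sqrt{-1124 + 210} = \sqrt{-914} = i \sqrt{914}$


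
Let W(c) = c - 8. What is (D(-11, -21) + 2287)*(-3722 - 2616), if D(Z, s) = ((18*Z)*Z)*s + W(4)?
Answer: 275417790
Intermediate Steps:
W(c) = -8 + c
D(Z, s) = -4 + 18*s*Z² (D(Z, s) = ((18*Z)*Z)*s + (-8 + 4) = (18*Z²)*s - 4 = 18*s*Z² - 4 = -4 + 18*s*Z²)
(D(-11, -21) + 2287)*(-3722 - 2616) = ((-4 + 18*(-21)*(-11)²) + 2287)*(-3722 - 2616) = ((-4 + 18*(-21)*121) + 2287)*(-6338) = ((-4 - 45738) + 2287)*(-6338) = (-45742 + 2287)*(-6338) = -43455*(-6338) = 275417790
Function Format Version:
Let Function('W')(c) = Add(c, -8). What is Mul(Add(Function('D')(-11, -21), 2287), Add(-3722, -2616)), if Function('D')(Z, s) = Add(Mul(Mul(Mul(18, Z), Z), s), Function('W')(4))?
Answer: 275417790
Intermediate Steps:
Function('W')(c) = Add(-8, c)
Function('D')(Z, s) = Add(-4, Mul(18, s, Pow(Z, 2))) (Function('D')(Z, s) = Add(Mul(Mul(Mul(18, Z), Z), s), Add(-8, 4)) = Add(Mul(Mul(18, Pow(Z, 2)), s), -4) = Add(Mul(18, s, Pow(Z, 2)), -4) = Add(-4, Mul(18, s, Pow(Z, 2))))
Mul(Add(Function('D')(-11, -21), 2287), Add(-3722, -2616)) = Mul(Add(Add(-4, Mul(18, -21, Pow(-11, 2))), 2287), Add(-3722, -2616)) = Mul(Add(Add(-4, Mul(18, -21, 121)), 2287), -6338) = Mul(Add(Add(-4, -45738), 2287), -6338) = Mul(Add(-45742, 2287), -6338) = Mul(-43455, -6338) = 275417790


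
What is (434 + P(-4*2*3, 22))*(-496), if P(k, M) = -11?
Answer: -209808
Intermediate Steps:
(434 + P(-4*2*3, 22))*(-496) = (434 - 11)*(-496) = 423*(-496) = -209808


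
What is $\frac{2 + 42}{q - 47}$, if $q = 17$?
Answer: $- \frac{22}{15} \approx -1.4667$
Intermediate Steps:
$\frac{2 + 42}{q - 47} = \frac{2 + 42}{17 - 47} = \frac{44}{-30} = 44 \left(- \frac{1}{30}\right) = - \frac{22}{15}$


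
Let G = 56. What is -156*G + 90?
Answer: -8646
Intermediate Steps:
-156*G + 90 = -156*56 + 90 = -8736 + 90 = -8646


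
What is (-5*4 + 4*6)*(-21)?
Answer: -84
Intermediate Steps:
(-5*4 + 4*6)*(-21) = (-20 + 24)*(-21) = 4*(-21) = -84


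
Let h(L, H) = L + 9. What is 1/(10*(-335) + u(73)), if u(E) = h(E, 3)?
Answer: -1/3268 ≈ -0.00030600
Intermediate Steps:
h(L, H) = 9 + L
u(E) = 9 + E
1/(10*(-335) + u(73)) = 1/(10*(-335) + (9 + 73)) = 1/(-3350 + 82) = 1/(-3268) = -1/3268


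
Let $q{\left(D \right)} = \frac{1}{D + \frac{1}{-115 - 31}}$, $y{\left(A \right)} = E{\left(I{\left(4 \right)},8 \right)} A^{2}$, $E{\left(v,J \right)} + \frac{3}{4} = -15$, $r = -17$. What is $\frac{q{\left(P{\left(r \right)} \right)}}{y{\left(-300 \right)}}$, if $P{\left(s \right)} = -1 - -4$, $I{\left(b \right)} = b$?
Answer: $- \frac{73}{309723750} \approx -2.3569 \cdot 10^{-7}$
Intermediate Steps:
$E{\left(v,J \right)} = - \frac{63}{4}$ ($E{\left(v,J \right)} = - \frac{3}{4} - 15 = - \frac{63}{4}$)
$y{\left(A \right)} = - \frac{63 A^{2}}{4}$
$P{\left(s \right)} = 3$ ($P{\left(s \right)} = -1 + 4 = 3$)
$q{\left(D \right)} = \frac{1}{- \frac{1}{146} + D}$ ($q{\left(D \right)} = \frac{1}{D + \frac{1}{-146}} = \frac{1}{D - \frac{1}{146}} = \frac{1}{- \frac{1}{146} + D}$)
$\frac{q{\left(P{\left(r \right)} \right)}}{y{\left(-300 \right)}} = \frac{146 \frac{1}{-1 + 146 \cdot 3}}{\left(- \frac{63}{4}\right) \left(-300\right)^{2}} = \frac{146 \frac{1}{-1 + 438}}{\left(- \frac{63}{4}\right) 90000} = \frac{146 \cdot \frac{1}{437}}{-1417500} = 146 \cdot \frac{1}{437} \left(- \frac{1}{1417500}\right) = \frac{146}{437} \left(- \frac{1}{1417500}\right) = - \frac{73}{309723750}$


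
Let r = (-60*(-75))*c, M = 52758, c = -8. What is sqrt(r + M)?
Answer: 21*sqrt(38) ≈ 129.45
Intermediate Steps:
r = -36000 (r = -60*(-75)*(-8) = 4500*(-8) = -36000)
sqrt(r + M) = sqrt(-36000 + 52758) = sqrt(16758) = 21*sqrt(38)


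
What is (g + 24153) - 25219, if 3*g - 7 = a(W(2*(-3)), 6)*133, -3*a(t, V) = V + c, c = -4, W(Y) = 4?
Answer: -9839/9 ≈ -1093.2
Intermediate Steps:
a(t, V) = 4/3 - V/3 (a(t, V) = -(V - 4)/3 = -(-4 + V)/3 = 4/3 - V/3)
g = -245/9 (g = 7/3 + ((4/3 - ⅓*6)*133)/3 = 7/3 + ((4/3 - 2)*133)/3 = 7/3 + (-⅔*133)/3 = 7/3 + (⅓)*(-266/3) = 7/3 - 266/9 = -245/9 ≈ -27.222)
(g + 24153) - 25219 = (-245/9 + 24153) - 25219 = 217132/9 - 25219 = -9839/9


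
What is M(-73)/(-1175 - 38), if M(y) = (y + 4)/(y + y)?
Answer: -69/177098 ≈ -0.00038961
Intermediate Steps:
M(y) = (4 + y)/(2*y) (M(y) = (4 + y)/((2*y)) = (4 + y)*(1/(2*y)) = (4 + y)/(2*y))
M(-73)/(-1175 - 38) = ((½)*(4 - 73)/(-73))/(-1175 - 38) = ((½)*(-1/73)*(-69))/(-1213) = (69/146)*(-1/1213) = -69/177098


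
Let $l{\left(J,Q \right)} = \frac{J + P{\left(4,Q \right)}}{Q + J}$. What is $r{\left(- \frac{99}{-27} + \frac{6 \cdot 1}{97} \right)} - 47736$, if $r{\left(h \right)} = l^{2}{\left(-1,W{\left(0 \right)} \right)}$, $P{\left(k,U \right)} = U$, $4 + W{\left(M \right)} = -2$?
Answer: $-47735$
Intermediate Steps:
$W{\left(M \right)} = -6$ ($W{\left(M \right)} = -4 - 2 = -6$)
$l{\left(J,Q \right)} = 1$ ($l{\left(J,Q \right)} = \frac{J + Q}{Q + J} = \frac{J + Q}{J + Q} = 1$)
$r{\left(h \right)} = 1$ ($r{\left(h \right)} = 1^{2} = 1$)
$r{\left(- \frac{99}{-27} + \frac{6 \cdot 1}{97} \right)} - 47736 = 1 - 47736 = -47735$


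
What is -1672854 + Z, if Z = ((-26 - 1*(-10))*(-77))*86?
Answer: -1566902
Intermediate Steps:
Z = 105952 (Z = ((-26 + 10)*(-77))*86 = -16*(-77)*86 = 1232*86 = 105952)
-1672854 + Z = -1672854 + 105952 = -1566902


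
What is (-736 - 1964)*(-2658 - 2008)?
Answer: 12598200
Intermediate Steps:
(-736 - 1964)*(-2658 - 2008) = -2700*(-4666) = 12598200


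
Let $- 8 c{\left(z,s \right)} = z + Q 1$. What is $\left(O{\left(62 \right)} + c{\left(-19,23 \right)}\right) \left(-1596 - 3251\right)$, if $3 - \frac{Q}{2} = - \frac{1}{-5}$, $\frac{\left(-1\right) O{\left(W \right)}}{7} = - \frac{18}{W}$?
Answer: $- \frac{22281659}{1240} \approx -17969.0$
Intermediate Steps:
$O{\left(W \right)} = \frac{126}{W}$ ($O{\left(W \right)} = - 7 \left(- \frac{18}{W}\right) = \frac{126}{W}$)
$Q = \frac{28}{5}$ ($Q = 6 - 2 \left(- \frac{1}{-5}\right) = 6 - 2 \left(\left(-1\right) \left(- \frac{1}{5}\right)\right) = 6 - \frac{2}{5} = \frac{28}{5} \approx 5.6$)
$c{\left(z,s \right)} = - \frac{7}{10} - \frac{z}{8}$ ($c{\left(z,s \right)} = - \frac{z + \frac{28}{5} \cdot 1}{8} = - \frac{z + \frac{28}{5}}{8} = - \frac{\frac{28}{5} + z}{8} = - \frac{7}{10} - \frac{z}{8}$)
$\left(O{\left(62 \right)} + c{\left(-19,23 \right)}\right) \left(-1596 - 3251\right) = \left(\frac{126}{62} - - \frac{67}{40}\right) \left(-1596 - 3251\right) = \left(126 \cdot \frac{1}{62} + \left(- \frac{7}{10} + \frac{19}{8}\right)\right) \left(-4847\right) = \left(\frac{63}{31} + \frac{67}{40}\right) \left(-4847\right) = \frac{4597}{1240} \left(-4847\right) = - \frac{22281659}{1240}$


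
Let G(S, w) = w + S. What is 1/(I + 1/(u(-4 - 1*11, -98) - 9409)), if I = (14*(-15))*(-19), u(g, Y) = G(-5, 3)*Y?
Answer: 9213/36759869 ≈ 0.00025063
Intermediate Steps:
G(S, w) = S + w
u(g, Y) = -2*Y (u(g, Y) = (-5 + 3)*Y = -2*Y)
I = 3990 (I = -210*(-19) = 3990)
1/(I + 1/(u(-4 - 1*11, -98) - 9409)) = 1/(3990 + 1/(-2*(-98) - 9409)) = 1/(3990 + 1/(196 - 9409)) = 1/(3990 + 1/(-9213)) = 1/(3990 - 1/9213) = 1/(36759869/9213) = 9213/36759869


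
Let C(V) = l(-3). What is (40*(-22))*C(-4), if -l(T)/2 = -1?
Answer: -1760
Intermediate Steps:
l(T) = 2 (l(T) = -2*(-1) = 2)
C(V) = 2
(40*(-22))*C(-4) = (40*(-22))*2 = -880*2 = -1760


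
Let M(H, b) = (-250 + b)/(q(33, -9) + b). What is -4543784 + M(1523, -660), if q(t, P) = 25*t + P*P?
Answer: -558885887/123 ≈ -4.5438e+6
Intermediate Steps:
q(t, P) = P**2 + 25*t (q(t, P) = 25*t + P**2 = P**2 + 25*t)
M(H, b) = (-250 + b)/(906 + b) (M(H, b) = (-250 + b)/(((-9)**2 + 25*33) + b) = (-250 + b)/((81 + 825) + b) = (-250 + b)/(906 + b))
-4543784 + M(1523, -660) = -4543784 + (-250 - 660)/(906 - 660) = -4543784 - 910/246 = -4543784 + (1/246)*(-910) = -4543784 - 455/123 = -558885887/123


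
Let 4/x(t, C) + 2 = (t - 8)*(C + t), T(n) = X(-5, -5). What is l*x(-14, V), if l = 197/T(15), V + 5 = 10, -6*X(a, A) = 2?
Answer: -591/49 ≈ -12.061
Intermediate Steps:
X(a, A) = -⅓ (X(a, A) = -⅙*2 = -⅓)
V = 5 (V = -5 + 10 = 5)
T(n) = -⅓
x(t, C) = 4/(-2 + (-8 + t)*(C + t)) (x(t, C) = 4/(-2 + (t - 8)*(C + t)) = 4/(-2 + (-8 + t)*(C + t)))
l = -591 (l = 197/(-⅓) = 197*(-3) = -591)
l*x(-14, V) = -2364/(-2 + (-14)² - 8*5 - 8*(-14) + 5*(-14)) = -2364/(-2 + 196 - 40 + 112 - 70) = -2364/196 = -591*1/49 = -591/49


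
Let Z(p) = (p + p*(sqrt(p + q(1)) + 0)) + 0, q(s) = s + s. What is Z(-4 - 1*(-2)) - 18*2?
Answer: -38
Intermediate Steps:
q(s) = 2*s
Z(p) = p + p*sqrt(2 + p) (Z(p) = (p + p*(sqrt(p + 2*1) + 0)) + 0 = (p + p*(sqrt(p + 2) + 0)) + 0 = (p + p*(sqrt(2 + p) + 0)) + 0 = (p + p*sqrt(2 + p)) + 0 = p + p*sqrt(2 + p))
Z(-4 - 1*(-2)) - 18*2 = (-4 - 1*(-2))*(1 + sqrt(2 + (-4 - 1*(-2)))) - 18*2 = (-4 + 2)*(1 + sqrt(2 + (-4 + 2))) - 36 = -2*(1 + sqrt(2 - 2)) - 36 = -2*(1 + sqrt(0)) - 36 = -2*(1 + 0) - 36 = -2*1 - 36 = -2 - 36 = -38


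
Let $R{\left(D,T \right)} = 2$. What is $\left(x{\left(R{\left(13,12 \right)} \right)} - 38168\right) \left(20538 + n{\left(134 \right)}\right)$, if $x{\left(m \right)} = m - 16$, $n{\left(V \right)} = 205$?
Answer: $-792009226$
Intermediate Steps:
$x{\left(m \right)} = -16 + m$
$\left(x{\left(R{\left(13,12 \right)} \right)} - 38168\right) \left(20538 + n{\left(134 \right)}\right) = \left(\left(-16 + 2\right) - 38168\right) \left(20538 + 205\right) = \left(-14 - 38168\right) 20743 = \left(-38182\right) 20743 = -792009226$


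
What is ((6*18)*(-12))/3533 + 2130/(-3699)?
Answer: -4106398/4356189 ≈ -0.94266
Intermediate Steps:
((6*18)*(-12))/3533 + 2130/(-3699) = (108*(-12))*(1/3533) + 2130*(-1/3699) = -1296*1/3533 - 710/1233 = -1296/3533 - 710/1233 = -4106398/4356189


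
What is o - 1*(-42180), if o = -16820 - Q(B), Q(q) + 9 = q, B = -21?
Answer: 25390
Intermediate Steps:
Q(q) = -9 + q
o = -16790 (o = -16820 - (-9 - 21) = -16820 - 1*(-30) = -16820 + 30 = -16790)
o - 1*(-42180) = -16790 - 1*(-42180) = -16790 + 42180 = 25390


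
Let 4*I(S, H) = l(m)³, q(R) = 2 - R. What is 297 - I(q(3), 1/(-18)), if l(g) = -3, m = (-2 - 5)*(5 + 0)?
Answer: 1215/4 ≈ 303.75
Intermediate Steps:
m = -35 (m = -7*5 = -35)
I(S, H) = -27/4 (I(S, H) = (¼)*(-3)³ = (¼)*(-27) = -27/4)
297 - I(q(3), 1/(-18)) = 297 - 1*(-27/4) = 297 + 27/4 = 1215/4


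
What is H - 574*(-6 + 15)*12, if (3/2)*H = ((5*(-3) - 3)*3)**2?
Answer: -60048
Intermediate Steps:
H = 1944 (H = 2*((5*(-3) - 3)*3)**2/3 = 2*((-15 - 3)*3)**2/3 = 2*(-18*3)**2/3 = (2/3)*(-54)**2 = (2/3)*2916 = 1944)
H - 574*(-6 + 15)*12 = 1944 - 574*(-6 + 15)*12 = 1944 - 5166*12 = 1944 - 574*108 = 1944 - 61992 = -60048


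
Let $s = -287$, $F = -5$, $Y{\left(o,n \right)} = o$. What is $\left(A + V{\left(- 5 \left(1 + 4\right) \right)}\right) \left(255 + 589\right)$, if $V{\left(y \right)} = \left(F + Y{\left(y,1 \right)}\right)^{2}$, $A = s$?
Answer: $517372$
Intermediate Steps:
$A = -287$
$V{\left(y \right)} = \left(-5 + y\right)^{2}$
$\left(A + V{\left(- 5 \left(1 + 4\right) \right)}\right) \left(255 + 589\right) = \left(-287 + \left(-5 - 5 \left(1 + 4\right)\right)^{2}\right) \left(255 + 589\right) = \left(-287 + \left(-5 - 25\right)^{2}\right) 844 = \left(-287 + \left(-30\right)^{2}\right) 844 = \left(-287 + 900\right) 844 = 613 \cdot 844 = 517372$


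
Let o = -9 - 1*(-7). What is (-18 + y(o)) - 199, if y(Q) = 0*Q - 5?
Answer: -222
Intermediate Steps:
o = -2 (o = -9 + 7 = -2)
y(Q) = -5 (y(Q) = 0 - 5 = -5)
(-18 + y(o)) - 199 = (-18 - 5) - 199 = -23 - 199 = -222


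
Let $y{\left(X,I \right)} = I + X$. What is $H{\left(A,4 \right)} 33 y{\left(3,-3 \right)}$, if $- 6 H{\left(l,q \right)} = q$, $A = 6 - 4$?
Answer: $0$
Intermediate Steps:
$A = 2$ ($A = 6 - 4 = 2$)
$H{\left(l,q \right)} = - \frac{q}{6}$
$H{\left(A,4 \right)} 33 y{\left(3,-3 \right)} = \left(- \frac{1}{6}\right) 4 \cdot 33 \left(-3 + 3\right) = \left(- \frac{2}{3}\right) 33 \cdot 0 = \left(-22\right) 0 = 0$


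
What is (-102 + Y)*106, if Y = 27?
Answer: -7950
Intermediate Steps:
(-102 + Y)*106 = (-102 + 27)*106 = -75*106 = -7950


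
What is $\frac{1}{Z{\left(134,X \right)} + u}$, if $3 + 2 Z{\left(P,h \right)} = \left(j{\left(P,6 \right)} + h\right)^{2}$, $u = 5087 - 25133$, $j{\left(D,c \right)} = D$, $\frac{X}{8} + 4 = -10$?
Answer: $- \frac{2}{39611} \approx -5.0491 \cdot 10^{-5}$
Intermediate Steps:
$X = -112$ ($X = -32 + 8 \left(-10\right) = -32 - 80 = -112$)
$u = -20046$
$Z{\left(P,h \right)} = - \frac{3}{2} + \frac{\left(P + h\right)^{2}}{2}$
$\frac{1}{Z{\left(134,X \right)} + u} = \frac{1}{\left(- \frac{3}{2} + \frac{\left(134 - 112\right)^{2}}{2}\right) - 20046} = \frac{1}{\left(- \frac{3}{2} + \frac{22^{2}}{2}\right) - 20046} = \frac{1}{\left(- \frac{3}{2} + \frac{1}{2} \cdot 484\right) - 20046} = \frac{1}{\left(- \frac{3}{2} + 242\right) - 20046} = \frac{1}{\frac{481}{2} - 20046} = \frac{1}{- \frac{39611}{2}} = - \frac{2}{39611}$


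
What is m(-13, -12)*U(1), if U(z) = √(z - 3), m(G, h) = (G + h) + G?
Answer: -38*I*√2 ≈ -53.74*I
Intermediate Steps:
m(G, h) = h + 2*G
U(z) = √(-3 + z)
m(-13, -12)*U(1) = (-12 + 2*(-13))*√(-3 + 1) = (-12 - 26)*√(-2) = -38*I*√2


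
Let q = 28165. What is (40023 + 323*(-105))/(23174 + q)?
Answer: 2036/17113 ≈ 0.11897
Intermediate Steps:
(40023 + 323*(-105))/(23174 + q) = (40023 + 323*(-105))/(23174 + 28165) = (40023 - 33915)/51339 = 6108*(1/51339) = 2036/17113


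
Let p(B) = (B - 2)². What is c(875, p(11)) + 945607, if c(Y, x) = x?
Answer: 945688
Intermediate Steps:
p(B) = (-2 + B)²
c(875, p(11)) + 945607 = (-2 + 11)² + 945607 = 9² + 945607 = 81 + 945607 = 945688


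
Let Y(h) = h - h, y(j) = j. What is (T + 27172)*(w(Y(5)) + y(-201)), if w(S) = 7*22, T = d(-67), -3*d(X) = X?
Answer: -3834401/3 ≈ -1.2781e+6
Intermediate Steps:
d(X) = -X/3
Y(h) = 0
T = 67/3 (T = -⅓*(-67) = 67/3 ≈ 22.333)
w(S) = 154
(T + 27172)*(w(Y(5)) + y(-201)) = (67/3 + 27172)*(154 - 201) = (81583/3)*(-47) = -3834401/3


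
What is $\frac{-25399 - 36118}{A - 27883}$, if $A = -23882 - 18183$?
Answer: $\frac{61517}{69948} \approx 0.87947$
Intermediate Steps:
$A = -42065$ ($A = -23882 - 18183 = -42065$)
$\frac{-25399 - 36118}{A - 27883} = \frac{-25399 - 36118}{-42065 - 27883} = - \frac{61517}{-69948} = \left(-61517\right) \left(- \frac{1}{69948}\right) = \frac{61517}{69948}$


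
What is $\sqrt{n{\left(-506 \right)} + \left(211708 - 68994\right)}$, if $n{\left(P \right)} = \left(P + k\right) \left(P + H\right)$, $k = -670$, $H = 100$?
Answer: $\sqrt{620170} \approx 787.51$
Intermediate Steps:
$n{\left(P \right)} = \left(-670 + P\right) \left(100 + P\right)$ ($n{\left(P \right)} = \left(P - 670\right) \left(P + 100\right) = \left(-670 + P\right) \left(100 + P\right)$)
$\sqrt{n{\left(-506 \right)} + \left(211708 - 68994\right)} = \sqrt{\left(-67000 + \left(-506\right)^{2} - -288420\right) + \left(211708 - 68994\right)} = \sqrt{\left(-67000 + 256036 + 288420\right) + \left(211708 - 68994\right)} = \sqrt{477456 + 142714} = \sqrt{620170}$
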